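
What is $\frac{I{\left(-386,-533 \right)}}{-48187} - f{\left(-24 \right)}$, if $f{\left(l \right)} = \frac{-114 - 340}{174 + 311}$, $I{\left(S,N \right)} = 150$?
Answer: $\frac{21804148}{23370695} \approx 0.93297$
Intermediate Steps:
$f{\left(l \right)} = - \frac{454}{485}$
$\frac{I{\left(-386,-533 \right)}}{-48187} - f{\left(-24 \right)} = \frac{150}{-48187} - - \frac{454}{485} = 150 \left(- \frac{1}{48187}\right) + \frac{454}{485} = - \frac{150}{48187} + \frac{454}{485} = \frac{21804148}{23370695}$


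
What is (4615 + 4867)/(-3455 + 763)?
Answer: -4741/1346 ≈ -3.5223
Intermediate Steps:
(4615 + 4867)/(-3455 + 763) = 9482/(-2692) = 9482*(-1/2692) = -4741/1346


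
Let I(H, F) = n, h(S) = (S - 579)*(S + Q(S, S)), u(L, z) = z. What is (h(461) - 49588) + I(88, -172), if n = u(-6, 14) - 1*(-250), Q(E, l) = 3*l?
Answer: -266916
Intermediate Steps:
h(S) = 4*S*(-579 + S) (h(S) = (S - 579)*(S + 3*S) = (-579 + S)*(4*S) = 4*S*(-579 + S))
n = 264 (n = 14 - 1*(-250) = 14 + 250 = 264)
I(H, F) = 264
(h(461) - 49588) + I(88, -172) = (4*461*(-579 + 461) - 49588) + 264 = (4*461*(-118) - 49588) + 264 = (-217592 - 49588) + 264 = -267180 + 264 = -266916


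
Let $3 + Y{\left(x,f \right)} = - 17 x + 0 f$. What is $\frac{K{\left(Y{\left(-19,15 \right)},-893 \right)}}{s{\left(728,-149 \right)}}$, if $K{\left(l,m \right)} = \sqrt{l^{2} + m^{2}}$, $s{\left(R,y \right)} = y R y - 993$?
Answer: $\frac{\sqrt{899849}}{16161335} \approx 5.8696 \cdot 10^{-5}$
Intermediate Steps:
$s{\left(R,y \right)} = -993 + R y^{2}$ ($s{\left(R,y \right)} = R y y - 993 = R y^{2} - 993 = -993 + R y^{2}$)
$Y{\left(x,f \right)} = -3 - 17 x$ ($Y{\left(x,f \right)} = -3 + \left(- 17 x + 0 f\right) = -3 + \left(- 17 x + 0\right) = -3 - 17 x$)
$\frac{K{\left(Y{\left(-19,15 \right)},-893 \right)}}{s{\left(728,-149 \right)}} = \frac{\sqrt{\left(-3 - -323\right)^{2} + \left(-893\right)^{2}}}{-993 + 728 \left(-149\right)^{2}} = \frac{\sqrt{\left(-3 + 323\right)^{2} + 797449}}{-993 + 728 \cdot 22201} = \frac{\sqrt{320^{2} + 797449}}{-993 + 16162328} = \frac{\sqrt{102400 + 797449}}{16161335} = \sqrt{899849} \cdot \frac{1}{16161335} = \frac{\sqrt{899849}}{16161335}$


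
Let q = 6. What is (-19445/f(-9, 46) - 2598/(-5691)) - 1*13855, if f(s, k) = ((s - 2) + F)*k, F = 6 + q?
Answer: -1245862339/87262 ≈ -14277.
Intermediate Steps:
F = 12 (F = 6 + 6 = 12)
f(s, k) = k*(10 + s) (f(s, k) = ((s - 2) + 12)*k = ((-2 + s) + 12)*k = (10 + s)*k = k*(10 + s))
(-19445/f(-9, 46) - 2598/(-5691)) - 1*13855 = (-19445*1/(46*(10 - 9)) - 2598/(-5691)) - 1*13855 = (-19445/(46*1) - 2598*(-1/5691)) - 13855 = (-19445/46 + 866/1897) - 13855 = -36847329/87262 - 13855 = -1245862339/87262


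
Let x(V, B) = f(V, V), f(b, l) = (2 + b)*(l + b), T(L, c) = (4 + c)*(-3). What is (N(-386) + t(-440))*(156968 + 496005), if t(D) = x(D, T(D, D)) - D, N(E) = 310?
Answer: 252171642870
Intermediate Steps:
T(L, c) = -12 - 3*c
f(b, l) = (2 + b)*(b + l)
x(V, B) = 2*V² + 4*V (x(V, B) = V² + 2*V + 2*V + V*V = V² + 2*V + 2*V + V² = 2*V² + 4*V)
t(D) = -D + 2*D*(2 + D) (t(D) = 2*D*(2 + D) - D = -D + 2*D*(2 + D))
(N(-386) + t(-440))*(156968 + 496005) = (310 - 440*(3 + 2*(-440)))*(156968 + 496005) = (310 - 440*(3 - 880))*652973 = (310 - 440*(-877))*652973 = (310 + 385880)*652973 = 386190*652973 = 252171642870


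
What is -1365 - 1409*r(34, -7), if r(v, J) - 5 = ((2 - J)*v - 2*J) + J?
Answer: -449427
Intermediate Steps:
r(v, J) = 5 - J + v*(2 - J) (r(v, J) = 5 + (((2 - J)*v - 2*J) + J) = 5 + ((v*(2 - J) - 2*J) + J) = 5 + ((-2*J + v*(2 - J)) + J) = 5 + (-J + v*(2 - J)) = 5 - J + v*(2 - J))
-1365 - 1409*r(34, -7) = -1365 - 1409*(5 - 1*(-7) + 2*34 - 1*(-7)*34) = -1365 - 1409*(5 + 7 + 68 + 238) = -1365 - 1409*318 = -1365 - 448062 = -449427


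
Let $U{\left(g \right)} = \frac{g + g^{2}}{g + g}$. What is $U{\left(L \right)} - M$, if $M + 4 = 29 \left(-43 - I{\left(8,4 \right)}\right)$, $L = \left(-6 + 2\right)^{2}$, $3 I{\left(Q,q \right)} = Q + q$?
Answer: $\frac{2751}{2} \approx 1375.5$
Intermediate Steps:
$I{\left(Q,q \right)} = \frac{Q}{3} + \frac{q}{3}$ ($I{\left(Q,q \right)} = \frac{Q + q}{3} = \frac{Q}{3} + \frac{q}{3}$)
$L = 16$ ($L = \left(-4\right)^{2} = 16$)
$U{\left(g \right)} = \frac{g + g^{2}}{2 g}$
$M = -1367$ ($M = -4 + 29 \left(-43 - \left(\frac{1}{3} \cdot 8 + \frac{1}{3} \cdot 4\right)\right) = -4 + 29 \left(-43 - \left(\frac{8}{3} + \frac{4}{3}\right)\right) = -4 + 29 \left(-43 - 4\right) = -4 + 29 \left(-47\right) = -4 - 1363 = -1367$)
$U{\left(L \right)} - M = \left(\frac{1}{2} + \frac{1}{2} \cdot 16\right) - -1367 = \left(\frac{1}{2} + 8\right) + 1367 = \frac{17}{2} + 1367 = \frac{2751}{2}$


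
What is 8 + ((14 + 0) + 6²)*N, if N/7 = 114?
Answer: 39908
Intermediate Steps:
N = 798 (N = 7*114 = 798)
8 + ((14 + 0) + 6²)*N = 8 + ((14 + 0) + 6²)*798 = 8 + (14 + 36)*798 = 8 + 50*798 = 8 + 39900 = 39908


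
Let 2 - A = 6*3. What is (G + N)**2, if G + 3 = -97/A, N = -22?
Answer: 91809/256 ≈ 358.63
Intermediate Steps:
A = -16 (A = 2 - 6*3 = 2 - 1*18 = 2 - 18 = -16)
G = 49/16 (G = -3 - 97/(-16) = -3 - 97*(-1/16) = -3 + 97/16 = 49/16 ≈ 3.0625)
(G + N)**2 = (49/16 - 22)**2 = (-303/16)**2 = 91809/256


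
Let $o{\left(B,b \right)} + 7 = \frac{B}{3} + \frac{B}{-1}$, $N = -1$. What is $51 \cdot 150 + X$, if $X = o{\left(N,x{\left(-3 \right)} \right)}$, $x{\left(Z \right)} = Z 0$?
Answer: $\frac{22931}{3} \approx 7643.7$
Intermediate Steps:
$x{\left(Z \right)} = 0$
$o{\left(B,b \right)} = -7 - \frac{2 B}{3}$ ($o{\left(B,b \right)} = -7 + \left(\frac{B}{3} + \frac{B}{-1}\right) = -7 + \left(B \frac{1}{3} + B \left(-1\right)\right) = -7 + \left(\frac{B}{3} - B\right) = -7 - \frac{2 B}{3}$)
$X = - \frac{19}{3}$ ($X = -7 - - \frac{2}{3} = -7 + \frac{2}{3} = - \frac{19}{3} \approx -6.3333$)
$51 \cdot 150 + X = 51 \cdot 150 - \frac{19}{3} = 7650 - \frac{19}{3} = \frac{22931}{3}$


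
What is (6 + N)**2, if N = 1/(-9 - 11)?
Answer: 14161/400 ≈ 35.402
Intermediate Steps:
N = -1/20 (N = 1/(-20) = -1/20 ≈ -0.050000)
(6 + N)**2 = (6 - 1/20)**2 = (119/20)**2 = 14161/400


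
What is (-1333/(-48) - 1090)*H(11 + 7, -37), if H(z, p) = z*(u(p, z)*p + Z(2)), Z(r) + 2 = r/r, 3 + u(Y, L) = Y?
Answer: -226229319/8 ≈ -2.8279e+7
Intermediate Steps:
u(Y, L) = -3 + Y
Z(r) = -1 (Z(r) = -2 + r/r = -2 + 1 = -1)
H(z, p) = z*(-1 + p*(-3 + p)) (H(z, p) = z*((-3 + p)*p - 1) = z*(p*(-3 + p) - 1) = z*(-1 + p*(-3 + p)))
(-1333/(-48) - 1090)*H(11 + 7, -37) = (-1333/(-48) - 1090)*((11 + 7)*(-1 - 37*(-3 - 37))) = (-1333*(-1/48) - 1090)*(18*(-1 - 37*(-40))) = (1333/48 - 1090)*(18*(-1 + 1480)) = -152961*1479/8 = -50987/48*26622 = -226229319/8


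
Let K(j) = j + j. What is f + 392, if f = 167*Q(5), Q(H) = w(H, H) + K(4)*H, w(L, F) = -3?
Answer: 6571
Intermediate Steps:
K(j) = 2*j
Q(H) = -3 + 8*H (Q(H) = -3 + (2*4)*H = -3 + 8*H)
f = 6179 (f = 167*(-3 + 8*5) = 167*(-3 + 40) = 167*37 = 6179)
f + 392 = 6179 + 392 = 6571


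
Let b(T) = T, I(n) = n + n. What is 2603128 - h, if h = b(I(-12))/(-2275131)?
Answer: 1974152403248/758377 ≈ 2.6031e+6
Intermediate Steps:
I(n) = 2*n
h = 8/758377 (h = (2*(-12))/(-2275131) = -24*(-1/2275131) = 8/758377 ≈ 1.0549e-5)
2603128 - h = 2603128 - 1*8/758377 = 2603128 - 8/758377 = 1974152403248/758377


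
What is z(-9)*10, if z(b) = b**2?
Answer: 810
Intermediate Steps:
z(-9)*10 = (-9)**2*10 = 81*10 = 810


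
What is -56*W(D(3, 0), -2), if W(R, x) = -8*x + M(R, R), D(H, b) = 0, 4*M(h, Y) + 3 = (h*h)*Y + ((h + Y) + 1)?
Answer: -868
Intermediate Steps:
M(h, Y) = -½ + Y/4 + h/4 + Y*h²/4 (M(h, Y) = -¾ + ((h*h)*Y + ((h + Y) + 1))/4 = -¾ + (h²*Y + ((Y + h) + 1))/4 = -¾ + (Y*h² + (1 + Y + h))/4 = -¾ + (1 + Y + h + Y*h²)/4 = -¾ + (¼ + Y/4 + h/4 + Y*h²/4) = -½ + Y/4 + h/4 + Y*h²/4)
W(R, x) = -½ + R/2 - 8*x + R³/4 (W(R, x) = -8*x + (-½ + R/4 + R/4 + R*R²/4) = -8*x + (-½ + R/4 + R/4 + R³/4) = -8*x + (-½ + R/2 + R³/4) = -½ + R/2 - 8*x + R³/4)
-56*W(D(3, 0), -2) = -56*(-½ + (½)*0 - 8*(-2) + (¼)*0³) = -56*(-½ + 0 + 16 + (¼)*0) = -56*(-½ + 0 + 16 + 0) = -56*31/2 = -868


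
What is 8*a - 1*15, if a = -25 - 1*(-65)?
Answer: 305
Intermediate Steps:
a = 40 (a = -25 + 65 = 40)
8*a - 1*15 = 8*40 - 1*15 = 320 - 15 = 305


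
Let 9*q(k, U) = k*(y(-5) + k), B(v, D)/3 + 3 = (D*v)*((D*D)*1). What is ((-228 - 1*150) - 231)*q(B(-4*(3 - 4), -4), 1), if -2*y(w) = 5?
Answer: -81967543/2 ≈ -4.0984e+7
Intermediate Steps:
y(w) = -5/2 (y(w) = -½*5 = -5/2)
B(v, D) = -9 + 3*v*D³ (B(v, D) = -9 + 3*((D*v)*((D*D)*1)) = -9 + 3*((D*v)*(D²*1)) = -9 + 3*((D*v)*D²) = -9 + 3*(v*D³) = -9 + 3*v*D³)
q(k, U) = k*(-5/2 + k)/9 (q(k, U) = (k*(-5/2 + k))/9 = k*(-5/2 + k)/9)
((-228 - 1*150) - 231)*q(B(-4*(3 - 4), -4), 1) = ((-228 - 1*150) - 231)*((-9 + 3*(-4*(3 - 4))*(-4)³)*(-5 + 2*(-9 + 3*(-4*(3 - 4))*(-4)³))/18) = ((-228 - 150) - 231)*((-9 + 3*(-4*(-1))*(-64))*(-5 + 2*(-9 + 3*(-4*(-1))*(-64)))/18) = (-378 - 231)*((-9 + 3*4*(-64))*(-5 + 2*(-9 + 3*4*(-64)))/18) = -203*(-9 - 768)*(-5 + 2*(-9 - 768))/6 = -203*(-777)*(-5 + 2*(-777))/6 = -203*(-777)*(-5 - 1554)/6 = -203*(-777)*(-1559)/6 = -609*403781/6 = -81967543/2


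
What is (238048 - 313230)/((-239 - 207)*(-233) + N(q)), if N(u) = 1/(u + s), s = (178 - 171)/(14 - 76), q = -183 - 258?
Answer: -1028076259/1421026660 ≈ -0.72347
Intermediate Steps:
q = -441
s = -7/62 (s = 7/(-62) = 7*(-1/62) = -7/62 ≈ -0.11290)
N(u) = 1/(-7/62 + u) (N(u) = 1/(u - 7/62) = 1/(-7/62 + u))
(238048 - 313230)/((-239 - 207)*(-233) + N(q)) = (238048 - 313230)/((-239 - 207)*(-233) + 62/(-7 + 62*(-441))) = -75182/(-446*(-233) + 62/(-7 - 27342)) = -75182/(103918 + 62/(-27349)) = -75182/(103918 + 62*(-1/27349)) = -75182/(103918 - 62/27349) = -75182/2842053320/27349 = -75182*27349/2842053320 = -1028076259/1421026660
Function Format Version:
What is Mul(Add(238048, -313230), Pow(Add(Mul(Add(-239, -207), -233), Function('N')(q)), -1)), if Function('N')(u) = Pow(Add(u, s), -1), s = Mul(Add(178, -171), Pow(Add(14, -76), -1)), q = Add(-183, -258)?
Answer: Rational(-1028076259, 1421026660) ≈ -0.72347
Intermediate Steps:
q = -441
s = Rational(-7, 62) (s = Mul(7, Pow(-62, -1)) = Mul(7, Rational(-1, 62)) = Rational(-7, 62) ≈ -0.11290)
Function('N')(u) = Pow(Add(Rational(-7, 62), u), -1) (Function('N')(u) = Pow(Add(u, Rational(-7, 62)), -1) = Pow(Add(Rational(-7, 62), u), -1))
Mul(Add(238048, -313230), Pow(Add(Mul(Add(-239, -207), -233), Function('N')(q)), -1)) = Mul(Add(238048, -313230), Pow(Add(Mul(Add(-239, -207), -233), Mul(62, Pow(Add(-7, Mul(62, -441)), -1))), -1)) = Mul(-75182, Pow(Add(Mul(-446, -233), Mul(62, Pow(Add(-7, -27342), -1))), -1)) = Mul(-75182, Pow(Add(103918, Mul(62, Pow(-27349, -1))), -1)) = Mul(-75182, Pow(Add(103918, Mul(62, Rational(-1, 27349))), -1)) = Mul(-75182, Pow(Add(103918, Rational(-62, 27349)), -1)) = Mul(-75182, Pow(Rational(2842053320, 27349), -1)) = Mul(-75182, Rational(27349, 2842053320)) = Rational(-1028076259, 1421026660)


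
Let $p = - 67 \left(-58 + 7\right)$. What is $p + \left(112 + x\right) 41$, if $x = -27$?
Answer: $6902$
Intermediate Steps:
$p = 3417$ ($p = \left(-67\right) \left(-51\right) = 3417$)
$p + \left(112 + x\right) 41 = 3417 + \left(112 - 27\right) 41 = 3417 + 85 \cdot 41 = 3417 + 3485 = 6902$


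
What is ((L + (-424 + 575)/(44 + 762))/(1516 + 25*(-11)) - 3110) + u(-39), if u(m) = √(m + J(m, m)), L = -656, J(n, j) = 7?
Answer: -3111293645/1000246 + 4*I*√2 ≈ -3110.5 + 5.6569*I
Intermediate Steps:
u(m) = √(7 + m) (u(m) = √(m + 7) = √(7 + m))
((L + (-424 + 575)/(44 + 762))/(1516 + 25*(-11)) - 3110) + u(-39) = ((-656 + (-424 + 575)/(44 + 762))/(1516 + 25*(-11)) - 3110) + √(7 - 39) = ((-656 + 151/806)/(1516 - 275) - 3110) + √(-32) = ((-656 + 151*(1/806))/1241 - 3110) + 4*I*√2 = ((-656 + 151/806)*(1/1241) - 3110) + 4*I*√2 = (-528585/806*1/1241 - 3110) + 4*I*√2 = (-528585/1000246 - 3110) + 4*I*√2 = -3111293645/1000246 + 4*I*√2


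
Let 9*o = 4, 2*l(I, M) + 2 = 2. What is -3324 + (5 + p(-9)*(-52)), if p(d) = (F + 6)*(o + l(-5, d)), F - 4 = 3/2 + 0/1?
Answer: -32263/9 ≈ -3584.8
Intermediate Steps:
F = 11/2 (F = 4 + (3/2 + 0/1) = 4 + (3*(½) + 0*1) = 4 + (3/2 + 0) = 4 + 3/2 = 11/2 ≈ 5.5000)
l(I, M) = 0 (l(I, M) = -1 + (½)*2 = -1 + 1 = 0)
o = 4/9 (o = (⅑)*4 = 4/9 ≈ 0.44444)
p(d) = 46/9 (p(d) = (11/2 + 6)*(4/9 + 0) = (23/2)*(4/9) = 46/9)
-3324 + (5 + p(-9)*(-52)) = -3324 + (5 + (46/9)*(-52)) = -3324 + (5 - 2392/9) = -3324 - 2347/9 = -32263/9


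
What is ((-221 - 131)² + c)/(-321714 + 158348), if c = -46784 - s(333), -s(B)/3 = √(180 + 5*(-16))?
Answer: -38575/81683 ≈ -0.47225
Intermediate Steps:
s(B) = -30 (s(B) = -3*√(180 + 5*(-16)) = -3*√(180 - 80) = -3*√100 = -3*10 = -30)
c = -46754 (c = -46784 - 1*(-30) = -46784 + 30 = -46754)
((-221 - 131)² + c)/(-321714 + 158348) = ((-221 - 131)² - 46754)/(-321714 + 158348) = ((-352)² - 46754)/(-163366) = (123904 - 46754)*(-1/163366) = 77150*(-1/163366) = -38575/81683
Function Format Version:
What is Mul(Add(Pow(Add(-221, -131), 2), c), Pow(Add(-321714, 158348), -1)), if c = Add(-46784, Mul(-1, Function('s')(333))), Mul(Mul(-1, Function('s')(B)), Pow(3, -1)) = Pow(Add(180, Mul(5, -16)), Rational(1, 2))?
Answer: Rational(-38575, 81683) ≈ -0.47225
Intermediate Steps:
Function('s')(B) = -30 (Function('s')(B) = Mul(-3, Pow(Add(180, Mul(5, -16)), Rational(1, 2))) = Mul(-3, Pow(Add(180, -80), Rational(1, 2))) = Mul(-3, Pow(100, Rational(1, 2))) = Mul(-3, 10) = -30)
c = -46754 (c = Add(-46784, Mul(-1, -30)) = Add(-46784, 30) = -46754)
Mul(Add(Pow(Add(-221, -131), 2), c), Pow(Add(-321714, 158348), -1)) = Mul(Add(Pow(Add(-221, -131), 2), -46754), Pow(Add(-321714, 158348), -1)) = Mul(Add(Pow(-352, 2), -46754), Pow(-163366, -1)) = Mul(Add(123904, -46754), Rational(-1, 163366)) = Mul(77150, Rational(-1, 163366)) = Rational(-38575, 81683)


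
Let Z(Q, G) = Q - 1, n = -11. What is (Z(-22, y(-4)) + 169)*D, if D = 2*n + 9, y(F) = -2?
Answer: -1898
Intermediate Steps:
Z(Q, G) = -1 + Q
D = -13 (D = 2*(-11) + 9 = -22 + 9 = -13)
(Z(-22, y(-4)) + 169)*D = ((-1 - 22) + 169)*(-13) = (-23 + 169)*(-13) = 146*(-13) = -1898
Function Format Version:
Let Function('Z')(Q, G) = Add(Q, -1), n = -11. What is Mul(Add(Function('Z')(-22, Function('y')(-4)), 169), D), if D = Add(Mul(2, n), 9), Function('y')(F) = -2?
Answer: -1898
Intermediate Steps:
Function('Z')(Q, G) = Add(-1, Q)
D = -13 (D = Add(Mul(2, -11), 9) = Add(-22, 9) = -13)
Mul(Add(Function('Z')(-22, Function('y')(-4)), 169), D) = Mul(Add(Add(-1, -22), 169), -13) = Mul(Add(-23, 169), -13) = Mul(146, -13) = -1898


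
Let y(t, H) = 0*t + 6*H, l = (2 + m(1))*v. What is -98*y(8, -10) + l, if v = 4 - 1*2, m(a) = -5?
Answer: 5874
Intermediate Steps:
v = 2 (v = 4 - 2 = 2)
l = -6 (l = (2 - 5)*2 = -3*2 = -6)
y(t, H) = 6*H (y(t, H) = 0 + 6*H = 6*H)
-98*y(8, -10) + l = -588*(-10) - 6 = -98*(-60) - 6 = 5880 - 6 = 5874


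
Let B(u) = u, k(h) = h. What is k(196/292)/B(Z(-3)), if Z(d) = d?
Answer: -49/219 ≈ -0.22374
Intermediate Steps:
k(196/292)/B(Z(-3)) = (196/292)/(-3) = (196*(1/292))*(-1/3) = (49/73)*(-1/3) = -49/219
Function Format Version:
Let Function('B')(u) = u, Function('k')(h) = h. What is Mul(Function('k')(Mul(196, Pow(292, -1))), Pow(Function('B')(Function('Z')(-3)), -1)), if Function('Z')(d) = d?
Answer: Rational(-49, 219) ≈ -0.22374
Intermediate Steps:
Mul(Function('k')(Mul(196, Pow(292, -1))), Pow(Function('B')(Function('Z')(-3)), -1)) = Mul(Mul(196, Pow(292, -1)), Pow(-3, -1)) = Mul(Mul(196, Rational(1, 292)), Rational(-1, 3)) = Mul(Rational(49, 73), Rational(-1, 3)) = Rational(-49, 219)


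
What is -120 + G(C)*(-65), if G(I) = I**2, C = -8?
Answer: -4280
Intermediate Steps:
-120 + G(C)*(-65) = -120 + (-8)**2*(-65) = -120 + 64*(-65) = -120 - 4160 = -4280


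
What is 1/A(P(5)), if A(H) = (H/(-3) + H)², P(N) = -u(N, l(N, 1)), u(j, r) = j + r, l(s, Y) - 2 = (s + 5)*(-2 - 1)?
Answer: 9/2116 ≈ 0.0042533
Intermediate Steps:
l(s, Y) = -13 - 3*s (l(s, Y) = 2 + (s + 5)*(-2 - 1) = 2 + (5 + s)*(-3) = 2 + (-15 - 3*s) = -13 - 3*s)
P(N) = 13 + 2*N (P(N) = -(N + (-13 - 3*N)) = -(-13 - 2*N) = 13 + 2*N)
A(H) = 4*H²/9 (A(H) = (H*(-⅓) + H)² = (-H/3 + H)² = (2*H/3)² = 4*H²/9)
1/A(P(5)) = 1/(4*(13 + 2*5)²/9) = 1/(4*(13 + 10)²/9) = 1/((4/9)*23²) = 1/((4/9)*529) = 1/(2116/9) = 9/2116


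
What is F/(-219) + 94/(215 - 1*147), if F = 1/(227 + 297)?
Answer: 2696749/1950852 ≈ 1.3823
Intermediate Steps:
F = 1/524 ≈ 0.0019084
F/(-219) + 94/(215 - 1*147) = (1/524)/(-219) + 94/(215 - 1*147) = (1/524)*(-1/219) + 94/(215 - 147) = -1/114756 + 94/68 = -1/114756 + 94*(1/68) = -1/114756 + 47/34 = 2696749/1950852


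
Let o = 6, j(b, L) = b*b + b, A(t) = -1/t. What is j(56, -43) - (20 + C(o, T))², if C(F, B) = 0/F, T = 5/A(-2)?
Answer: 2792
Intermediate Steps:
j(b, L) = b + b² (j(b, L) = b² + b = b + b²)
T = 10 (T = 5/((-1/(-2))) = 5/((-1*(-½))) = 5/(½) = 5*2 = 10)
C(F, B) = 0
j(56, -43) - (20 + C(o, T))² = 56*(1 + 56) - (20 + 0)² = 56*57 - 1*20² = 3192 - 1*400 = 3192 - 400 = 2792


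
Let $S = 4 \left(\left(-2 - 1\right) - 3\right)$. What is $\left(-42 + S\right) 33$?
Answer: $-2178$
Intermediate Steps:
$S = -24$ ($S = 4 \left(-3 - 3\right) = 4 \left(-6\right) = -24$)
$\left(-42 + S\right) 33 = \left(-42 - 24\right) 33 = \left(-66\right) 33 = -2178$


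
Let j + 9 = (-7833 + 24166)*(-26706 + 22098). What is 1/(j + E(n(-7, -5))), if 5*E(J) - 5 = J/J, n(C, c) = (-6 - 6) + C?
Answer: -5/376312359 ≈ -1.3287e-8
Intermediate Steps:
n(C, c) = -12 + C
j = -75262473 (j = -9 + (-7833 + 24166)*(-26706 + 22098) = -9 + 16333*(-4608) = -9 - 75262464 = -75262473)
E(J) = 6/5 (E(J) = 1 + (J/J)/5 = 1 + (1/5)*1 = 1 + 1/5 = 6/5)
1/(j + E(n(-7, -5))) = 1/(-75262473 + 6/5) = 1/(-376312359/5) = -5/376312359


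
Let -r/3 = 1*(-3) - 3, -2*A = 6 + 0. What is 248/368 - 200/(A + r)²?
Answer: -89/414 ≈ -0.21498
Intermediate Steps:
A = -3 (A = -(6 + 0)/2 = -½*6 = -3)
r = 18 (r = -3*(1*(-3) - 3) = -3*(-3 - 3) = -3*(-6) = 18)
248/368 - 200/(A + r)² = 248/368 - 200/(-3 + 18)² = 248*(1/368) - 200/(15²) = 31/46 - 200/225 = 31/46 - 200*1/225 = 31/46 - 8/9 = -89/414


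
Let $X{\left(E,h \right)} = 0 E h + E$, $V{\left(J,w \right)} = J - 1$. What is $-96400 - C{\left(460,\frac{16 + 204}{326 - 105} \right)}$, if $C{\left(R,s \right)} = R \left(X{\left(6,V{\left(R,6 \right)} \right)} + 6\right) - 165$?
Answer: $-101755$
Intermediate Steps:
$V{\left(J,w \right)} = -1 + J$ ($V{\left(J,w \right)} = J - 1 = -1 + J$)
$X{\left(E,h \right)} = E$ ($X{\left(E,h \right)} = 0 h + E = 0 + E = E$)
$C{\left(R,s \right)} = -165 + 12 R$ ($C{\left(R,s \right)} = R \left(6 + 6\right) - 165 = R 12 - 165 = 12 R - 165 = -165 + 12 R$)
$-96400 - C{\left(460,\frac{16 + 204}{326 - 105} \right)} = -96400 - \left(-165 + 12 \cdot 460\right) = -96400 - \left(-165 + 5520\right) = -96400 - 5355 = -101755$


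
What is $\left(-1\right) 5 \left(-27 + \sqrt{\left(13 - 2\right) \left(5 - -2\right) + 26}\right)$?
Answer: $135 - 5 \sqrt{103} \approx 84.255$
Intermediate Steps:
$\left(-1\right) 5 \left(-27 + \sqrt{\left(13 - 2\right) \left(5 - -2\right) + 26}\right) = - 5 \left(-27 + \sqrt{11 \left(5 + 2\right) + 26}\right) = - 5 \left(-27 + \sqrt{11 \cdot 7 + 26}\right) = - 5 \left(-27 + \sqrt{77 + 26}\right) = - 5 \left(-27 + \sqrt{103}\right) = 135 - 5 \sqrt{103}$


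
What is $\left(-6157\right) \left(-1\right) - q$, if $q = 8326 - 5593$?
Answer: $3424$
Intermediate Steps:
$q = 2733$
$\left(-6157\right) \left(-1\right) - q = \left(-6157\right) \left(-1\right) - 2733 = 6157 - 2733 = 3424$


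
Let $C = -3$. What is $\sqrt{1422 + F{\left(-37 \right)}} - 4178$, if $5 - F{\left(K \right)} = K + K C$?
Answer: $-4178 + \sqrt{1353} \approx -4141.2$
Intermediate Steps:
$F{\left(K \right)} = 5 + 2 K$ ($F{\left(K \right)} = 5 - \left(K + K \left(-3\right)\right) = 5 - \left(K - 3 K\right) = 5 - - 2 K = 5 + 2 K$)
$\sqrt{1422 + F{\left(-37 \right)}} - 4178 = \sqrt{1422 + \left(5 + 2 \left(-37\right)\right)} - 4178 = \sqrt{1422 + \left(5 - 74\right)} - 4178 = \sqrt{1422 - 69} - 4178 = \sqrt{1353} - 4178 = -4178 + \sqrt{1353}$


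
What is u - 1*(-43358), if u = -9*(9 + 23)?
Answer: 43070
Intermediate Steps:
u = -288 (u = -9*32 = -288)
u - 1*(-43358) = -288 - 1*(-43358) = -288 + 43358 = 43070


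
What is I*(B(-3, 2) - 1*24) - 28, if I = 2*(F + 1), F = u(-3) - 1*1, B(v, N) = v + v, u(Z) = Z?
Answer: 152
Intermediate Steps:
B(v, N) = 2*v
F = -4 (F = -3 - 1*1 = -3 - 1 = -4)
I = -6 (I = 2*(-4 + 1) = 2*(-3) = -6)
I*(B(-3, 2) - 1*24) - 28 = -6*(2*(-3) - 1*24) - 28 = -6*(-6 - 24) - 28 = -6*(-30) - 28 = 180 - 28 = 152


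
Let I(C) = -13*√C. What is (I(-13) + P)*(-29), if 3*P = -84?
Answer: 812 + 377*I*√13 ≈ 812.0 + 1359.3*I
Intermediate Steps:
P = -28 (P = (⅓)*(-84) = -28)
(I(-13) + P)*(-29) = (-13*I*√13 - 28)*(-29) = (-28 - 13*I*√13)*(-29) = 812 + 377*I*√13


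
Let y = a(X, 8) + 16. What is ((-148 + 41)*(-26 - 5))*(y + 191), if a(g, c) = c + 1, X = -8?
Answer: 716472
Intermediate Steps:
a(g, c) = 1 + c
y = 25 (y = (1 + 8) + 16 = 9 + 16 = 25)
((-148 + 41)*(-26 - 5))*(y + 191) = ((-148 + 41)*(-26 - 5))*(25 + 191) = -107*(-31)*216 = 3317*216 = 716472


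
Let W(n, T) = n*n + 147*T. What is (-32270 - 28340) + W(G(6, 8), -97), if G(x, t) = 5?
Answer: -74844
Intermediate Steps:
W(n, T) = n² + 147*T
(-32270 - 28340) + W(G(6, 8), -97) = (-32270 - 28340) + (5² + 147*(-97)) = -60610 + (25 - 14259) = -60610 - 14234 = -74844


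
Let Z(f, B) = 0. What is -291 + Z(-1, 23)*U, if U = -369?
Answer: -291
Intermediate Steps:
-291 + Z(-1, 23)*U = -291 + 0*(-369) = -291 + 0 = -291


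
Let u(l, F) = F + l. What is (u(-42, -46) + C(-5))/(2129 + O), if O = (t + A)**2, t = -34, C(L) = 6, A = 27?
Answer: -41/1089 ≈ -0.037649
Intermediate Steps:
O = 49 (O = (-34 + 27)**2 = (-7)**2 = 49)
(u(-42, -46) + C(-5))/(2129 + O) = ((-46 - 42) + 6)/(2129 + 49) = (-88 + 6)/2178 = -82*1/2178 = -41/1089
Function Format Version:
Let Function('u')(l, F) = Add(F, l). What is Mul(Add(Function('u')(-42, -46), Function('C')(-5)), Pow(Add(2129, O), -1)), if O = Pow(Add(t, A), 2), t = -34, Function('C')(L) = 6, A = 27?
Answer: Rational(-41, 1089) ≈ -0.037649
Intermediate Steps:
O = 49 (O = Pow(Add(-34, 27), 2) = Pow(-7, 2) = 49)
Mul(Add(Function('u')(-42, -46), Function('C')(-5)), Pow(Add(2129, O), -1)) = Mul(Add(Add(-46, -42), 6), Pow(Add(2129, 49), -1)) = Mul(Add(-88, 6), Pow(2178, -1)) = Mul(-82, Rational(1, 2178)) = Rational(-41, 1089)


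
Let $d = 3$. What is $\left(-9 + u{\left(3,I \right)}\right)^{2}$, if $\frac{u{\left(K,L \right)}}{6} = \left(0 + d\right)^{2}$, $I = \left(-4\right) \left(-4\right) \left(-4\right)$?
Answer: $2025$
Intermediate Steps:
$I = -64$ ($I = 16 \left(-4\right) = -64$)
$u{\left(K,L \right)} = 54$ ($u{\left(K,L \right)} = 6 \left(0 + 3\right)^{2} = 6 \cdot 3^{2} = 6 \cdot 9 = 54$)
$\left(-9 + u{\left(3,I \right)}\right)^{2} = \left(-9 + 54\right)^{2} = 45^{2} = 2025$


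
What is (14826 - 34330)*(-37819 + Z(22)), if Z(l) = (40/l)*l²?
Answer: 720458256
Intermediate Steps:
Z(l) = 40*l
(14826 - 34330)*(-37819 + Z(22)) = (14826 - 34330)*(-37819 + 40*22) = -19504*(-37819 + 880) = -19504*(-36939) = 720458256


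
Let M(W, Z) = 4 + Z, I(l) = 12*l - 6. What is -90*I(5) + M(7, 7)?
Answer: -4849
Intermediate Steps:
I(l) = -6 + 12*l
-90*I(5) + M(7, 7) = -90*(-6 + 12*5) + (4 + 7) = -90*(-6 + 60) + 11 = -90*54 + 11 = -4860 + 11 = -4849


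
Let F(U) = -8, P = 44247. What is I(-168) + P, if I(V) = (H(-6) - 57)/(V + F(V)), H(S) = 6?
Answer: 7787523/176 ≈ 44247.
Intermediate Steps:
I(V) = -51/(-8 + V) (I(V) = (6 - 57)/(V - 8) = -51/(-8 + V))
I(-168) + P = -51/(-8 - 168) + 44247 = -51/(-176) + 44247 = -51*(-1/176) + 44247 = 51/176 + 44247 = 7787523/176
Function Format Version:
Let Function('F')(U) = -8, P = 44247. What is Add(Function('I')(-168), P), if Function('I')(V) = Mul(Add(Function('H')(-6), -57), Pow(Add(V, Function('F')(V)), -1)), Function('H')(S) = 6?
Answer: Rational(7787523, 176) ≈ 44247.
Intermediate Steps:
Function('I')(V) = Mul(-51, Pow(Add(-8, V), -1)) (Function('I')(V) = Mul(Add(6, -57), Pow(Add(V, -8), -1)) = Mul(-51, Pow(Add(-8, V), -1)))
Add(Function('I')(-168), P) = Add(Mul(-51, Pow(Add(-8, -168), -1)), 44247) = Add(Mul(-51, Pow(-176, -1)), 44247) = Add(Mul(-51, Rational(-1, 176)), 44247) = Add(Rational(51, 176), 44247) = Rational(7787523, 176)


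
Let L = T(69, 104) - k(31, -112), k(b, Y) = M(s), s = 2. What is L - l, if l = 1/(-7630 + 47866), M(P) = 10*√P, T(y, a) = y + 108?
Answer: 7121771/40236 - 10*√2 ≈ 162.86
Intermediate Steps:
T(y, a) = 108 + y
k(b, Y) = 10*√2
l = 1/40236 ≈ 2.4853e-5
L = 177 - 10*√2 (L = (108 + 69) - 10*√2 = 177 - 10*√2 ≈ 162.86)
L - l = (177 - 10*√2) - 1*1/40236 = (177 - 10*√2) - 1/40236 = 7121771/40236 - 10*√2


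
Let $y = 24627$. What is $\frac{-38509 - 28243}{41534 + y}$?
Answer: $- \frac{66752}{66161} \approx -1.0089$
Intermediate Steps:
$\frac{-38509 - 28243}{41534 + y} = \frac{-38509 - 28243}{41534 + 24627} = - \frac{66752}{66161}$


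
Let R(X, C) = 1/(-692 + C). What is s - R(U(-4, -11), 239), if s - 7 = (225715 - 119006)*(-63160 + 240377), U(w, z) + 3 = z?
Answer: 8566523933581/453 ≈ 1.8911e+10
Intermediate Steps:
U(w, z) = -3 + z
s = 18910648860 (s = 7 + (225715 - 119006)*(-63160 + 240377) = 7 + 106709*177217 = 7 + 18910648853 = 18910648860)
s - R(U(-4, -11), 239) = 18910648860 - 1/(-692 + 239) = 18910648860 - 1/(-453) = 18910648860 - 1*(-1/453) = 18910648860 + 1/453 = 8566523933581/453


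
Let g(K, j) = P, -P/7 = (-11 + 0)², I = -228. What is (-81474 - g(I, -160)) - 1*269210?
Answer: -349837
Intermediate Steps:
P = -847 (P = -7*(-11 + 0)² = -7*(-11)² = -7*121 = -847)
g(K, j) = -847
(-81474 - g(I, -160)) - 1*269210 = (-81474 - 1*(-847)) - 1*269210 = (-81474 + 847) - 269210 = -80627 - 269210 = -349837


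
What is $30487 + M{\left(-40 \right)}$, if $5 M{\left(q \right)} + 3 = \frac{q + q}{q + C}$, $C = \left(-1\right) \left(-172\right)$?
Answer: $\frac{5030236}{165} \approx 30486.0$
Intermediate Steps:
$C = 172$
$M{\left(q \right)} = - \frac{3}{5} + \frac{2 q}{5 \left(172 + q\right)}$ ($M{\left(q \right)} = - \frac{3}{5} + \frac{\left(q + q\right) \frac{1}{q + 172}}{5} = - \frac{3}{5} + \frac{2 q \frac{1}{172 + q}}{5} = - \frac{3}{5} + \frac{2 q}{5 \left(172 + q\right)}$)
$30487 + M{\left(-40 \right)} = 30487 + \frac{-516 - -40}{5 \left(172 - 40\right)} = 30487 + \frac{-516 + 40}{5 \cdot 132} = 30487 + \frac{1}{5} \cdot \frac{1}{132} \left(-476\right) = 30487 - \frac{119}{165} = \frac{5030236}{165}$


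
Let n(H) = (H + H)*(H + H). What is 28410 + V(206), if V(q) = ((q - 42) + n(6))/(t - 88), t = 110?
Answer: 28424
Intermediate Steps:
n(H) = 4*H² (n(H) = (2*H)*(2*H) = 4*H²)
V(q) = 51/11 + q/22 (V(q) = ((q - 42) + 4*6²)/(110 - 88) = ((-42 + q) + 4*36)/22 = ((-42 + q) + 144)*(1/22) = (102 + q)*(1/22) = 51/11 + q/22)
28410 + V(206) = 28410 + (51/11 + (1/22)*206) = 28410 + (51/11 + 103/11) = 28410 + 14 = 28424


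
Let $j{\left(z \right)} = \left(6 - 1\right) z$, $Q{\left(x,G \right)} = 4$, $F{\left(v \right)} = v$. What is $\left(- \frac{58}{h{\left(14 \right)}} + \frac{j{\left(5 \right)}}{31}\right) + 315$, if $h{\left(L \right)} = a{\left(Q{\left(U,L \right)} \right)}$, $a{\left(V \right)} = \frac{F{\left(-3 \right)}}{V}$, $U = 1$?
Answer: $\frac{36562}{93} \approx 393.14$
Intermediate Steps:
$j{\left(z \right)} = 5 z$
$a{\left(V \right)} = - \frac{3}{V}$
$h{\left(L \right)} = - \frac{3}{4}$
$\left(- \frac{58}{h{\left(14 \right)}} + \frac{j{\left(5 \right)}}{31}\right) + 315 = \left(- \frac{58}{- \frac{3}{4}} + \frac{5 \cdot 5}{31}\right) + 315 = \left(\left(-58\right) \left(- \frac{4}{3}\right) + 25 \cdot \frac{1}{31}\right) + 315 = \left(\frac{232}{3} + \frac{25}{31}\right) + 315 = \frac{7267}{93} + 315 = \frac{36562}{93}$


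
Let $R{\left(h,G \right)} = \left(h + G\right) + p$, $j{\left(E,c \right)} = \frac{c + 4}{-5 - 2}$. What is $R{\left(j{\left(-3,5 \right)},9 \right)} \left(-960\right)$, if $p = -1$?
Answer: $- \frac{45120}{7} \approx -6445.7$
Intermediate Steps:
$j{\left(E,c \right)} = - \frac{4}{7} - \frac{c}{7}$ ($j{\left(E,c \right)} = \frac{4 + c}{-7} = \left(4 + c\right) \left(- \frac{1}{7}\right) = - \frac{4}{7} - \frac{c}{7}$)
$R{\left(h,G \right)} = -1 + G + h$ ($R{\left(h,G \right)} = \left(h + G\right) - 1 = \left(G + h\right) - 1 = -1 + G + h$)
$R{\left(j{\left(-3,5 \right)},9 \right)} \left(-960\right) = \left(-1 + 9 - \frac{9}{7}\right) \left(-960\right) = \frac{47}{7} \left(-960\right) = - \frac{45120}{7}$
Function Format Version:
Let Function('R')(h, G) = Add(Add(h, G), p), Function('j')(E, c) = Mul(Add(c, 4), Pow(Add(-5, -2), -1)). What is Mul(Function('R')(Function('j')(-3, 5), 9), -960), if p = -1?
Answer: Rational(-45120, 7) ≈ -6445.7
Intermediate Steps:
Function('j')(E, c) = Add(Rational(-4, 7), Mul(Rational(-1, 7), c)) (Function('j')(E, c) = Mul(Add(4, c), Pow(-7, -1)) = Mul(Add(4, c), Rational(-1, 7)) = Add(Rational(-4, 7), Mul(Rational(-1, 7), c)))
Function('R')(h, G) = Add(-1, G, h) (Function('R')(h, G) = Add(Add(h, G), -1) = Add(Add(G, h), -1) = Add(-1, G, h))
Mul(Function('R')(Function('j')(-3, 5), 9), -960) = Mul(Add(-1, 9, Add(Rational(-4, 7), Mul(Rational(-1, 7), 5))), -960) = Mul(Add(-1, 9, Add(Rational(-4, 7), Rational(-5, 7))), -960) = Mul(Add(-1, 9, Rational(-9, 7)), -960) = Mul(Rational(47, 7), -960) = Rational(-45120, 7)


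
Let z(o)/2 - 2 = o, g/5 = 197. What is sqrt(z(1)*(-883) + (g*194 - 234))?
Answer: sqrt(185558) ≈ 430.76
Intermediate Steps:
g = 985 (g = 5*197 = 985)
z(o) = 4 + 2*o
sqrt(z(1)*(-883) + (g*194 - 234)) = sqrt((4 + 2*1)*(-883) + (985*194 - 234)) = sqrt((4 + 2)*(-883) + (191090 - 234)) = sqrt(6*(-883) + 190856) = sqrt(-5298 + 190856) = sqrt(185558)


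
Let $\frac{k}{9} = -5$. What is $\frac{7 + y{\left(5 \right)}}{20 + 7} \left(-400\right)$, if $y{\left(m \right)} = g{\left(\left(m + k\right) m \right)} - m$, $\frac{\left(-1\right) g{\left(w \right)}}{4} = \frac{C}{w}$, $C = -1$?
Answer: $- \frac{88}{3} \approx -29.333$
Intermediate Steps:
$k = -45$ ($k = 9 \left(-5\right) = -45$)
$g{\left(w \right)} = \frac{4}{w}$ ($g{\left(w \right)} = - 4 \left(- \frac{1}{w}\right) = \frac{4}{w}$)
$y{\left(m \right)} = - m + \frac{4}{m \left(-45 + m\right)}$ ($y{\left(m \right)} = \frac{4}{\left(m - 45\right) m} - m = \frac{4}{\left(-45 + m\right) m} - m = \frac{4}{m \left(-45 + m\right)} - m = - m + \frac{4}{m \left(-45 + m\right)}$)
$\frac{7 + y{\left(5 \right)}}{20 + 7} \left(-400\right) = \frac{7 - \left(5 - \frac{4}{5 \left(-45 + 5\right)}\right)}{20 + 7} \left(-400\right) = \frac{7 - \left(5 - \frac{4}{5 \left(-40\right)}\right)}{27} \left(-400\right) = \left(7 - \left(5 - - \frac{1}{50}\right)\right) \frac{1}{27} \left(-400\right) = \left(7 - \frac{251}{50}\right) \frac{1}{27} \left(-400\right) = \frac{99}{50} \cdot \frac{1}{27} \left(-400\right) = \frac{11}{150} \left(-400\right) = - \frac{88}{3}$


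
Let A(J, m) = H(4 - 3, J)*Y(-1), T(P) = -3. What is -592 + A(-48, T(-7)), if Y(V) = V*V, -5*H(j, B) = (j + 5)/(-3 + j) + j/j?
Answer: -2958/5 ≈ -591.60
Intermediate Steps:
H(j, B) = -1/5 - (5 + j)/(5*(-3 + j)) (H(j, B) = -((j + 5)/(-3 + j) + j/j)/5 = -((5 + j)/(-3 + j) + 1)/5 = -(1 + (5 + j)/(-3 + j))/5 = -1/5 - (5 + j)/(5*(-3 + j)))
Y(V) = V**2
A(J, m) = 2/5 (A(J, m) = (2*(-1 - (4 - 3))/(5*(-3 + (4 - 3))))*(-1)**2 = (2*(-1 - 1*1)/(5*(-3 + 1)))*1 = ((2/5)*(-1 - 1)/(-2))*1 = ((2/5)*(-1/2)*(-2))*1 = (2/5)*1 = 2/5)
-592 + A(-48, T(-7)) = -592 + 2/5 = -2958/5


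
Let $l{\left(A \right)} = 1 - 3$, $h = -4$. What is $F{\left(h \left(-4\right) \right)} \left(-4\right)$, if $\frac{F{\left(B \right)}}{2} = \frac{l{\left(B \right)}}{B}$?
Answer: $1$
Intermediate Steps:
$l{\left(A \right)} = -2$
$F{\left(B \right)} = - \frac{4}{B}$ ($F{\left(B \right)} = 2 \left(- \frac{2}{B}\right) = - \frac{4}{B}$)
$F{\left(h \left(-4\right) \right)} \left(-4\right) = - \frac{4}{\left(-4\right) \left(-4\right)} \left(-4\right) = - \frac{4}{16} \left(-4\right) = \left(-4\right) \frac{1}{16} \left(-4\right) = \left(- \frac{1}{4}\right) \left(-4\right) = 1$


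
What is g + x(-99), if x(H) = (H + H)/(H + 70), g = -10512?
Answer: -304650/29 ≈ -10505.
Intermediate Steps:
x(H) = 2*H/(70 + H) (x(H) = (2*H)/(70 + H) = 2*H/(70 + H))
g + x(-99) = -10512 + 2*(-99)/(70 - 99) = -10512 + 2*(-99)/(-29) = -10512 + 2*(-99)*(-1/29) = -10512 + 198/29 = -304650/29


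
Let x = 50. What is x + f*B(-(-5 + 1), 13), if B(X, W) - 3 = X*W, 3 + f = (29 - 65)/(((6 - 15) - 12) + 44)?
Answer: -4625/23 ≈ -201.09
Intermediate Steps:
f = -105/23 (f = -3 + (29 - 65)/(((6 - 15) - 12) + 44) = -3 - 36/((-9 - 12) + 44) = -3 - 36/(-21 + 44) = -3 - 36/23 = -105/23 ≈ -4.5652)
B(X, W) = 3 + W*X (B(X, W) = 3 + X*W = 3 + W*X)
x + f*B(-(-5 + 1), 13) = 50 - 105*(3 + 13*(-(-5 + 1)))/23 = 50 - 105*(3 + 13*(-1*(-4)))/23 = 50 - 105*(3 + 13*4)/23 = 50 - 105*(3 + 52)/23 = 50 - 105/23*55 = 50 - 5775/23 = -4625/23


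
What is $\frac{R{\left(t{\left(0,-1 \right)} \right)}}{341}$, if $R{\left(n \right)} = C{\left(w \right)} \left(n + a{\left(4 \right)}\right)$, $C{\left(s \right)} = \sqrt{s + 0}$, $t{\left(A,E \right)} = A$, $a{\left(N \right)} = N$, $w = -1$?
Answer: $\frac{4 i}{341} \approx 0.01173 i$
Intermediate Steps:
$C{\left(s \right)} = \sqrt{s}$
$R{\left(n \right)} = i \left(4 + n\right)$ ($R{\left(n \right)} = \sqrt{-1} \left(n + 4\right) = i \left(4 + n\right)$)
$\frac{R{\left(t{\left(0,-1 \right)} \right)}}{341} = \frac{i \left(4 + 0\right)}{341} = i 4 \cdot \frac{1}{341} = 4 i \frac{1}{341} = \frac{4 i}{341}$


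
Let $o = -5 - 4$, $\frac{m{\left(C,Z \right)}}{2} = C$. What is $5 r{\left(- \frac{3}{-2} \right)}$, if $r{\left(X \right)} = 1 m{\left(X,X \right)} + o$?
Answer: $-30$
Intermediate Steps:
$m{\left(C,Z \right)} = 2 C$
$o = -9$
$r{\left(X \right)} = -9 + 2 X$ ($r{\left(X \right)} = 1 \cdot 2 X - 9 = 2 X - 9 = -9 + 2 X$)
$5 r{\left(- \frac{3}{-2} \right)} = 5 \left(-9 + 2 \left(- \frac{3}{-2}\right)\right) = 5 \left(-9 + 2 \left(\left(-3\right) \left(- \frac{1}{2}\right)\right)\right) = 5 \left(-9 + 2 \cdot \frac{3}{2}\right) = 5 \left(-9 + 3\right) = 5 \left(-6\right) = -30$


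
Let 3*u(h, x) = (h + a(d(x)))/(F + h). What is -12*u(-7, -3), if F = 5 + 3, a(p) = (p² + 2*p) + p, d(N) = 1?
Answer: 12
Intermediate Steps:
a(p) = p² + 3*p
F = 8
u(h, x) = (4 + h)/(3*(8 + h)) (u(h, x) = ((h + 1*(3 + 1))/(8 + h))/3 = ((h + 1*4)/(8 + h))/3 = ((h + 4)/(8 + h))/3 = ((4 + h)/(8 + h))/3 = (4 + h)/(3*(8 + h)))
-12*u(-7, -3) = -4*(4 - 7)/(8 - 7) = -4*(-3)/1 = -4*(-3) = -12*(-1) = 12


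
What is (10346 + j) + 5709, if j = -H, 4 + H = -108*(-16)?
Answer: 14331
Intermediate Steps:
H = 1724 (H = -4 - 108*(-16) = -4 + 1728 = 1724)
j = -1724 (j = -1*1724 = -1724)
(10346 + j) + 5709 = (10346 - 1724) + 5709 = 8622 + 5709 = 14331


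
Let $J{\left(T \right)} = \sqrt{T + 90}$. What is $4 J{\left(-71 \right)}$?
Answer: $4 \sqrt{19} \approx 17.436$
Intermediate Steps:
$J{\left(T \right)} = \sqrt{90 + T}$
$4 J{\left(-71 \right)} = 4 \sqrt{90 - 71} = 4 \sqrt{19}$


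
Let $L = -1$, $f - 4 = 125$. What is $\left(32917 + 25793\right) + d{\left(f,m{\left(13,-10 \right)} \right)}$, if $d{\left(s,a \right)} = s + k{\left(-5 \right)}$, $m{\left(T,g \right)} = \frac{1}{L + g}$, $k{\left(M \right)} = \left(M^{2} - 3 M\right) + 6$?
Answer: $58885$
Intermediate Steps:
$f = 129$ ($f = 4 + 125 = 129$)
$k{\left(M \right)} = 6 + M^{2} - 3 M$
$m{\left(T,g \right)} = \frac{1}{-1 + g}$
$d{\left(s,a \right)} = 46 + s$ ($d{\left(s,a \right)} = s + \left(6 + \left(-5\right)^{2} - -15\right) = s + \left(6 + 25 + 15\right) = s + 46 = 46 + s$)
$\left(32917 + 25793\right) + d{\left(f,m{\left(13,-10 \right)} \right)} = \left(32917 + 25793\right) + \left(46 + 129\right) = 58710 + 175 = 58885$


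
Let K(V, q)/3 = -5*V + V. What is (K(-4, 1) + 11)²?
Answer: 3481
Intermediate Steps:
K(V, q) = -12*V (K(V, q) = 3*(-5*V + V) = 3*(-4*V) = -12*V)
(K(-4, 1) + 11)² = (-12*(-4) + 11)² = (48 + 11)² = 59² = 3481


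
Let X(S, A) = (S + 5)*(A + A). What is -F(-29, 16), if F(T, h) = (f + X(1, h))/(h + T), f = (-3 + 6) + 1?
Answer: 196/13 ≈ 15.077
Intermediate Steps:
X(S, A) = 2*A*(5 + S) (X(S, A) = (5 + S)*(2*A) = 2*A*(5 + S))
f = 4 (f = 3 + 1 = 4)
F(T, h) = (4 + 12*h)/(T + h) (F(T, h) = (4 + 2*h*(5 + 1))/(h + T) = (4 + 2*h*6)/(T + h) = (4 + 12*h)/(T + h))
-F(-29, 16) = -4*(1 + 3*16)/(-29 + 16) = -4*(1 + 48)/(-13) = -4*(-1)*49/13 = -1*(-196/13) = 196/13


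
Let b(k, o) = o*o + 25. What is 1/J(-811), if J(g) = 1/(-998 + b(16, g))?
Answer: 656748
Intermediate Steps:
b(k, o) = 25 + o² (b(k, o) = o² + 25 = 25 + o²)
J(g) = 1/(-973 + g²) (J(g) = 1/(-998 + (25 + g²)) = 1/(-973 + g²))
1/J(-811) = 1/(1/(-973 + (-811)²)) = 1/(1/(-973 + 657721)) = 1/(1/656748) = 656748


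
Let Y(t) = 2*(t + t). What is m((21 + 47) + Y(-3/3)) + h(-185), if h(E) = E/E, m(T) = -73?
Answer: -72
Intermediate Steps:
Y(t) = 4*t (Y(t) = 2*(2*t) = 4*t)
h(E) = 1
m((21 + 47) + Y(-3/3)) + h(-185) = -73 + 1 = -72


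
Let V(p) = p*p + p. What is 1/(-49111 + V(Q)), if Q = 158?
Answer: -1/23989 ≈ -4.1686e-5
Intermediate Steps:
V(p) = p + p² (V(p) = p² + p = p + p²)
1/(-49111 + V(Q)) = 1/(-49111 + 158*(1 + 158)) = 1/(-49111 + 158*159) = 1/(-49111 + 25122) = 1/(-23989) = -1/23989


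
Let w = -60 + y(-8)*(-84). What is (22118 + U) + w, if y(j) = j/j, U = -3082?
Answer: 18892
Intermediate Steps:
y(j) = 1
w = -144 (w = -60 + 1*(-84) = -60 - 84 = -144)
(22118 + U) + w = (22118 - 3082) - 144 = 19036 - 144 = 18892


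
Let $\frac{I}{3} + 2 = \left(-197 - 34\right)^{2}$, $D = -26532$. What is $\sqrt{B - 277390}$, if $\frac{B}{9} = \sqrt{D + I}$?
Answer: $\sqrt{-277390 + 9 \sqrt{133545}} \approx 523.55 i$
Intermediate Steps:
$I = 160077$ ($I = -6 + 3 \left(-197 - 34\right)^{2} = -6 + 3 \left(-231\right)^{2} = -6 + 3 \cdot 53361 = -6 + 160083 = 160077$)
$B = 9 \sqrt{133545}$ ($B = 9 \sqrt{-26532 + 160077} = 9 \sqrt{133545} \approx 3288.9$)
$\sqrt{B - 277390} = \sqrt{9 \sqrt{133545} - 277390} = \sqrt{-277390 + 9 \sqrt{133545}}$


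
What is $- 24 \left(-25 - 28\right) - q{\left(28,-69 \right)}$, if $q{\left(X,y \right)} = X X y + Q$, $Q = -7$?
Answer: $55375$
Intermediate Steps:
$q{\left(X,y \right)} = -7 + y X^{2}$ ($q{\left(X,y \right)} = X X y - 7 = X^{2} y - 7 = y X^{2} - 7 = -7 + y X^{2}$)
$- 24 \left(-25 - 28\right) - q{\left(28,-69 \right)} = - 24 \left(-25 - 28\right) - \left(-7 - 69 \cdot 28^{2}\right) = \left(-24\right) \left(-53\right) - \left(-7 - 54096\right) = 1272 - \left(-7 - 54096\right) = 1272 - -54103 = 1272 + 54103 = 55375$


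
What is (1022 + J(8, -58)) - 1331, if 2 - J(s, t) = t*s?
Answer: 157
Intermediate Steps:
J(s, t) = 2 - s*t (J(s, t) = 2 - t*s = 2 - s*t)
(1022 + J(8, -58)) - 1331 = (1022 + (2 - 1*8*(-58))) - 1331 = (1022 + (2 + 464)) - 1331 = (1022 + 466) - 1331 = 1488 - 1331 = 157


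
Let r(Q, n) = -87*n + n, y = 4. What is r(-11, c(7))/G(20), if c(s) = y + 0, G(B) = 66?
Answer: -172/33 ≈ -5.2121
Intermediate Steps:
c(s) = 4 (c(s) = 4 + 0 = 4)
r(Q, n) = -86*n
r(-11, c(7))/G(20) = -86*4/66 = -344*1/66 = -172/33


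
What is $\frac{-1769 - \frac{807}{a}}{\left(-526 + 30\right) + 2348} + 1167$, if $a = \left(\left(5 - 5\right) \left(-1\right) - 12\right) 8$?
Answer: $\frac{69104749}{59264} \approx 1166.0$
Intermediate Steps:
$a = -96$ ($a = \left(0 \left(-1\right) - 12\right) 8 = \left(0 - 12\right) 8 = \left(-12\right) 8 = -96$)
$\frac{-1769 - \frac{807}{a}}{\left(-526 + 30\right) + 2348} + 1167 = \frac{-1769 - \frac{807}{-96}}{\left(-526 + 30\right) + 2348} + 1167 = \frac{-1769 - - \frac{269}{32}}{-496 + 2348} + 1167 = \frac{-1769 + \frac{269}{32}}{1852} + 1167 = \left(- \frac{56339}{32}\right) \frac{1}{1852} + 1167 = - \frac{56339}{59264} + 1167 = \frac{69104749}{59264}$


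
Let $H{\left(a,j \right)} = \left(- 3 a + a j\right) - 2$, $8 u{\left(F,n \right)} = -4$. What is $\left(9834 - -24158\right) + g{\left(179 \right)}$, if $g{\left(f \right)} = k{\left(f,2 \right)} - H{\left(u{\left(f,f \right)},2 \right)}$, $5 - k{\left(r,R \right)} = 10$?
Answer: $\frac{67977}{2} \approx 33989.0$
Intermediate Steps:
$u{\left(F,n \right)} = - \frac{1}{2}$ ($u{\left(F,n \right)} = \frac{1}{8} \left(-4\right) = - \frac{1}{2}$)
$k{\left(r,R \right)} = -5$ ($k{\left(r,R \right)} = 5 - 10 = -5$)
$H{\left(a,j \right)} = -2 - 3 a + a j$
$g{\left(f \right)} = - \frac{7}{2}$ ($g{\left(f \right)} = -5 - \left(-2 - - \frac{3}{2} - 1\right) = -5 - \left(-2 + \frac{3}{2} - 1\right) = -5 - - \frac{3}{2} = -5 + \frac{3}{2} = - \frac{7}{2}$)
$\left(9834 - -24158\right) + g{\left(179 \right)} = \left(9834 - -24158\right) - \frac{7}{2} = \left(9834 + 24158\right) - \frac{7}{2} = 33992 - \frac{7}{2} = \frac{67977}{2}$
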